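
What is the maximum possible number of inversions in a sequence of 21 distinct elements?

The maximum occurs when the array is in strictly decreasing order: every one of the C(21, 2) pairs is inverted.
C(21, 2) = 21·20/2 = 210

210 inversions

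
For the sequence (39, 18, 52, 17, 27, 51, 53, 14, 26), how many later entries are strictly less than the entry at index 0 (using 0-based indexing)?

5 such elements

The element at index 0 is 39.
Elements after it: 18, 52, 17, 27, 51, 53, 14, 26
Those smaller than 39: 18, 17, 27, 14, 26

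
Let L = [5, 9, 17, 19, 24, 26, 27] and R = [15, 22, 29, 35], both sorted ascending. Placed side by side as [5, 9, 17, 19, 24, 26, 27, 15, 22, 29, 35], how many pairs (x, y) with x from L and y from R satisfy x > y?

Take each right-half value and tally the left-half values above it:
r = 15: 17, 19, 24, 26, 27 → 5
r = 22: 24, 26, 27 → 3
r = 29: none → 0
r = 35: none → 0
Cross-inversions: 5 + 3 + 0 + 0 = 8

Cross-inversions: 8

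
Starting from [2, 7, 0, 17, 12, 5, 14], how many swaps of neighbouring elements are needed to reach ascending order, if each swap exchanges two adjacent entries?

Minimum adjacent swaps = number of inversions (each swap of adjacent out-of-order elements removes one inversion and no swap can remove more).
Count inversions — for each element, later elements that are smaller:
2: 0 → 1
7: 0, 5 → 2
0: none → 0
17: 12, 5, 14 → 3
12: 5 → 1
5: none → 0
14: none → 0
Total inversions: 1 + 2 + 0 + 3 + 1 + 0 + 0 = 7

7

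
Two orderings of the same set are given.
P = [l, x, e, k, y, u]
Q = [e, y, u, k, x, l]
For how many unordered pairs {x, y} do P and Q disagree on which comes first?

Assign each item its position (1..6) in the first ordering, then rewrite the second ordering as that position sequence:
positions: l→1, x→2, e→3, k→4, y→5, u→6
second ordering as positions: [3, 5, 6, 4, 2, 1]
Discordant pairs = inversions in this position sequence.
3: 2, 1 → 2
5: 4, 2, 1 → 3
6: 4, 2, 1 → 3
4: 2, 1 → 2
2: 1 → 1
1: 0
Total: 2 + 3 + 3 + 2 + 1 + 0 = 11

11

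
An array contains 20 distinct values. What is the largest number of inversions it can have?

A reversed (strictly descending) arrangement makes every pair an inversion, giving C(20, 2) inversions.
C(20, 2) = 20·19/2 = 190

190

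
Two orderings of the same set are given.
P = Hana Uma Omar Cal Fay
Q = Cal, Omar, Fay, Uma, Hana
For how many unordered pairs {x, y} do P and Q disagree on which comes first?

8

Assign each item its position (1..5) in the first ordering, then rewrite the second ordering as that position sequence:
positions: Hana→1, Uma→2, Omar→3, Cal→4, Fay→5
second ordering as positions: [4, 3, 5, 2, 1]
Discordant pairs = inversions in this position sequence.
4: 3, 2, 1 → 3
3: 2, 1 → 2
5: 2, 1 → 2
2: 1 → 1
1: 0
Total: 3 + 2 + 2 + 1 + 0 = 8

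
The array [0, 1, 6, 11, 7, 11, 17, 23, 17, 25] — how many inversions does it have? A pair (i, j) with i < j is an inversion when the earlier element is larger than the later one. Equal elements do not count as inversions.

2

For each element, count later entries that are smaller:
0 → none → 0
1 → none → 0
6 → none → 0
11 → 7 → 1
7 → none → 0
11 → none → 0
17 → none → 0
23 → 17 → 1
17 → none → 0
25 → none → 0
Sum: 0 + 0 + 0 + 1 + 0 + 0 + 0 + 1 + 0 + 0 = 2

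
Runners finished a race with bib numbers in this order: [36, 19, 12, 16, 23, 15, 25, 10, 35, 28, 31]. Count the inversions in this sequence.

For each element, count later entries that are smaller:
36: 10
19: 4
12: 1
16: 2
23: 2
15: 1
25: 1
10: 0
35: 2
28: 0
31: 0
Sum: 10 + 4 + 1 + 2 + 2 + 1 + 1 + 0 + 2 + 0 + 0 = 23

23 inversions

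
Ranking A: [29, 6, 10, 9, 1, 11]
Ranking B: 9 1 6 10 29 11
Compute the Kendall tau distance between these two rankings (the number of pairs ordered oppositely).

Assign each item its position (1..6) in the first ordering, then rewrite the second ordering as that position sequence:
positions: 29→1, 6→2, 10→3, 9→4, 1→5, 11→6
second ordering as positions: [4, 5, 2, 3, 1, 6]
Discordant pairs = inversions in this position sequence.
4: 2, 3, 1 → 3
5: 2, 3, 1 → 3
2: 1 → 1
3: 1 → 1
1: 0
6: 0
Total: 3 + 3 + 1 + 1 + 0 + 0 = 8

8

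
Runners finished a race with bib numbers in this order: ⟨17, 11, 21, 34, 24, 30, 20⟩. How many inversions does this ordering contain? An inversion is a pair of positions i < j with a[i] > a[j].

7 out-of-order pairs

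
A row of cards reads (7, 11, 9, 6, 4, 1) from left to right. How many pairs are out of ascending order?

13 inversions

Element-by-element contributions:
7: 3
11: 4
9: 3
6: 2
4: 1
1: 0
Sum: 3 + 4 + 3 + 2 + 1 + 0 = 13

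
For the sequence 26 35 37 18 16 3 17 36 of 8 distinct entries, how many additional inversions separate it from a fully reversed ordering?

Maximum inversions for 8 distinct elements is C(8, 2) = 8·7/2 = 28.
Current inversions — for each element, count later smaller elements:
26: 4
35: 4
37: 5
18: 3
16: 1
3: 0
17: 0
36: 0
Current total: 4 + 4 + 5 + 3 + 1 + 0 + 0 + 0 = 17
Shortfall: 28 − 17 = 11

11 inversions short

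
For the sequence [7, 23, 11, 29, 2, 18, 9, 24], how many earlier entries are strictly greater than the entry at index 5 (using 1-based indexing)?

4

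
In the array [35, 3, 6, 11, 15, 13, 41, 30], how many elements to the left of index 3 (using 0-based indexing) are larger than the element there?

The element at index 3 is 11.
Elements before it: 35, 3, 6
Those larger than 11: 35

1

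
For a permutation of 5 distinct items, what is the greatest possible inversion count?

The maximum occurs when the array is in strictly decreasing order: every one of the C(5, 2) pairs is inverted.
C(5, 2) = 5·4/2 = 10

10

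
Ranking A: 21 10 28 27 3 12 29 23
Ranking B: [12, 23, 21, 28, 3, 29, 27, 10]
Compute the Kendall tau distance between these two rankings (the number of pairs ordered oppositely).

There are 17 discordant pairs.

Assign each item its position (1..8) in the first ordering, then rewrite the second ordering as that position sequence:
positions: 21→1, 10→2, 28→3, 27→4, 3→5, 12→6, 29→7, 23→8
second ordering as positions: [6, 8, 1, 3, 5, 7, 4, 2]
Discordant pairs = inversions in this position sequence.
6: 1, 3, 5, 4, 2 → 5
8: 1, 3, 5, 7, 4, 2 → 6
1: 0
3: 2 → 1
5: 4, 2 → 2
7: 4, 2 → 2
4: 2 → 1
2: 0
Total: 5 + 6 + 0 + 1 + 2 + 2 + 1 + 0 = 17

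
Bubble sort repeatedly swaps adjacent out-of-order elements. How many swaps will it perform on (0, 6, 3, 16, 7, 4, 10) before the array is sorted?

6 swaps

Minimum adjacent swaps = number of inversions (each swap of adjacent out-of-order elements removes one inversion and no swap can remove more).
Count inversions — for each element, later elements that are smaller:
0: none → 0
6: 3, 4 → 2
3: none → 0
16: 7, 4, 10 → 3
7: 4 → 1
4: none → 0
10: none → 0
Total inversions: 0 + 2 + 0 + 3 + 1 + 0 + 0 = 6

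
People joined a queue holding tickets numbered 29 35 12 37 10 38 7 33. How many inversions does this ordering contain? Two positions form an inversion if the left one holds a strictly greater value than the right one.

Element-by-element contributions:
29 → 12, 10, 7 → 3
35 → 12, 10, 7, 33 → 4
12 → 10, 7 → 2
37 → 10, 7, 33 → 3
10 → 7 → 1
38 → 7, 33 → 2
7 → none → 0
33 → none → 0
Sum: 3 + 4 + 2 + 3 + 1 + 2 + 0 + 0 = 15

15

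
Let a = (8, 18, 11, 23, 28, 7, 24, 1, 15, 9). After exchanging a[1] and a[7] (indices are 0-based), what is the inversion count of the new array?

Positions 1 and 7 hold 18 and 1; after swapping, the array is [8, 1, 11, 23, 28, 7, 24, 18, 15, 9].
Count, for each position, how many later elements it exceeds:
8: 2
1: 0
11: 2
23: 4
28: 5
7: 0
24: 3
18: 2
15: 1
9: 0
Sum: 2 + 0 + 2 + 4 + 5 + 0 + 3 + 2 + 1 + 0 = 19

19 inversions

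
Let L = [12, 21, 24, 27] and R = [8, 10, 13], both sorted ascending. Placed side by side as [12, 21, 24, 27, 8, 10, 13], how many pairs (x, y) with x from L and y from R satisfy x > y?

Take each right-half value and tally the left-half values above it:
r = 8: 12, 21, 24, 27 → 4
r = 10: 12, 21, 24, 27 → 4
r = 13: 21, 24, 27 → 3
Cross-inversions: 4 + 4 + 3 = 11

Split inversions: 11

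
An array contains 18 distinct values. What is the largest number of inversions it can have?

The maximum occurs when the array is in strictly decreasing order: every one of the C(18, 2) pairs is inverted.
C(18, 2) = 18·17/2 = 153

153 inversions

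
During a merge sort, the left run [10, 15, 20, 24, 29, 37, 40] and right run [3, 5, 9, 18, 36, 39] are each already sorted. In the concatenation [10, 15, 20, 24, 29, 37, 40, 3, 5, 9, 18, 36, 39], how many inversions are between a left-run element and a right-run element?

Take each right-half value and tally the left-half values above it:
r = 3: 10, 15, 20, 24, 29, 37, 40 → 7
r = 5: 10, 15, 20, 24, 29, 37, 40 → 7
r = 9: 10, 15, 20, 24, 29, 37, 40 → 7
r = 18: 20, 24, 29, 37, 40 → 5
r = 36: 37, 40 → 2
r = 39: 40 → 1
Cross-inversions: 7 + 7 + 7 + 5 + 2 + 1 = 29

There are 29 cross-inversions.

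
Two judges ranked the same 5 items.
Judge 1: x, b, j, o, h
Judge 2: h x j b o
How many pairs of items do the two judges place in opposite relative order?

Assign each item its position (1..5) in the first ordering, then rewrite the second ordering as that position sequence:
positions: x→1, b→2, j→3, o→4, h→5
second ordering as positions: [5, 1, 3, 2, 4]
Discordant pairs = inversions in this position sequence.
5: 1, 3, 2, 4 → 4
1: 0
3: 2 → 1
2: 0
4: 0
Total: 4 + 0 + 1 + 0 + 0 = 5

5 discordant pairs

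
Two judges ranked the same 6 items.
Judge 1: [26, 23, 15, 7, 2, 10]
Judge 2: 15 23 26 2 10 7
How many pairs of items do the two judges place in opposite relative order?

5 discordant pairs

Assign each item its position (1..6) in the first ordering, then rewrite the second ordering as that position sequence:
positions: 26→1, 23→2, 15→3, 7→4, 2→5, 10→6
second ordering as positions: [3, 2, 1, 5, 6, 4]
Discordant pairs = inversions in this position sequence.
3: 2, 1 → 2
2: 1 → 1
1: 0
5: 4 → 1
6: 4 → 1
4: 0
Total: 2 + 1 + 0 + 1 + 1 + 0 = 5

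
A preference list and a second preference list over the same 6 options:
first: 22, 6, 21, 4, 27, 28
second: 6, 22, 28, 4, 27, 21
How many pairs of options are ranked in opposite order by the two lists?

Assign each item its position (1..6) in the first ordering, then rewrite the second ordering as that position sequence:
positions: 22→1, 6→2, 21→3, 4→4, 27→5, 28→6
second ordering as positions: [2, 1, 6, 4, 5, 3]
Discordant pairs = inversions in this position sequence.
2: 1 → 1
1: 0
6: 4, 5, 3 → 3
4: 3 → 1
5: 3 → 1
3: 0
Total: 1 + 0 + 3 + 1 + 1 + 0 = 6

6 pairs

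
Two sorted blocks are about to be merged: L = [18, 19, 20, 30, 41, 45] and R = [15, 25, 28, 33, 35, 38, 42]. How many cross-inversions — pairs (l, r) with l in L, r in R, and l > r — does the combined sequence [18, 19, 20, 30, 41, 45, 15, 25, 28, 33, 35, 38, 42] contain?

19 split inversions

Take each right-half value and tally the left-half values above it:
r = 15: 18, 19, 20, 30, 41, 45 → 6
r = 25: 30, 41, 45 → 3
r = 28: 30, 41, 45 → 3
r = 33: 41, 45 → 2
r = 35: 41, 45 → 2
r = 38: 41, 45 → 2
r = 42: 45 → 1
Cross-inversions: 6 + 3 + 3 + 2 + 2 + 2 + 1 = 19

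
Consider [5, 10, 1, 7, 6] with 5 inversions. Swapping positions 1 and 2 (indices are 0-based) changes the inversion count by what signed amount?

-1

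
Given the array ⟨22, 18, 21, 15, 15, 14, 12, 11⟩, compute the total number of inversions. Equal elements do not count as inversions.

Element-by-element contributions:
22 → 18, 21, 15, 15, 14, 12, 11 → 7
18 → 15, 15, 14, 12, 11 → 5
21 → 15, 15, 14, 12, 11 → 5
15 → 14, 12, 11 → 3
15 → 14, 12, 11 → 3
14 → 12, 11 → 2
12 → 11 → 1
11 → none → 0
Sum: 7 + 5 + 5 + 3 + 3 + 2 + 1 + 0 = 26

There are 26 inversions.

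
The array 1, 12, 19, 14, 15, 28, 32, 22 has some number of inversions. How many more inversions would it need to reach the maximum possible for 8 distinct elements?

Maximum inversions for 8 distinct elements is C(8, 2) = 8·7/2 = 28.
Current inversions — for each element, count later smaller elements:
1: 0
12: 0
19: 2
14: 0
15: 0
28: 1
32: 1
22: 0
Current total: 0 + 0 + 2 + 0 + 0 + 1 + 1 + 0 = 4
Shortfall: 28 − 4 = 24

24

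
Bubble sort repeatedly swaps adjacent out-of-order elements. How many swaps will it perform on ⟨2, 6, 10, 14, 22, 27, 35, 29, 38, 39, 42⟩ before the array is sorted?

There is 1 adjacent swap.

Minimum adjacent swaps = number of inversions (each swap of adjacent out-of-order elements removes one inversion and no swap can remove more).
Count inversions — for each element, later elements that are smaller:
2: none → 0
6: none → 0
10: none → 0
14: none → 0
22: none → 0
27: none → 0
35: 29 → 1
29: none → 0
38: none → 0
39: none → 0
42: none → 0
Total inversions: 0 + 0 + 0 + 0 + 0 + 0 + 1 + 0 + 0 + 0 + 0 = 1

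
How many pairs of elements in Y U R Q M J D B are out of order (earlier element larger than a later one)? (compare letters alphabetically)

Out-of-order pairs: 28

Sweep left to right; for each value list the smaller values that follow it:
Y → U, R, Q, M, J, D, B → 7
U → R, Q, M, J, D, B → 6
R → Q, M, J, D, B → 5
Q → M, J, D, B → 4
M → J, D, B → 3
J → D, B → 2
D → B → 1
B → none → 0
Sum: 7 + 6 + 5 + 4 + 3 + 2 + 1 + 0 = 28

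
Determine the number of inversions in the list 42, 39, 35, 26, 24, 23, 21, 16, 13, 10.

Sweep left to right; for each value list the smaller values that follow it:
42 → 39, 35, 26, 24, 23, 21, 16, 13, 10 → 9
39 → 35, 26, 24, 23, 21, 16, 13, 10 → 8
35 → 26, 24, 23, 21, 16, 13, 10 → 7
26 → 24, 23, 21, 16, 13, 10 → 6
24 → 23, 21, 16, 13, 10 → 5
23 → 21, 16, 13, 10 → 4
21 → 16, 13, 10 → 3
16 → 13, 10 → 2
13 → 10 → 1
10 → none → 0
Sum: 9 + 8 + 7 + 6 + 5 + 4 + 3 + 2 + 1 + 0 = 45

45 inversions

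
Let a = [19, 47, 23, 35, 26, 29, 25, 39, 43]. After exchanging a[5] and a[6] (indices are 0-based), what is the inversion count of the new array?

Positions 5 and 6 hold 29 and 25; after swapping, the array is [19, 47, 23, 35, 26, 25, 29, 39, 43].
Count, for each position, how many later elements it exceeds:
19: 0
47: 7
23: 0
35: 3
26: 1
25: 0
29: 0
39: 0
43: 0
Sum: 0 + 7 + 0 + 3 + 1 + 0 + 0 + 0 + 0 = 11

11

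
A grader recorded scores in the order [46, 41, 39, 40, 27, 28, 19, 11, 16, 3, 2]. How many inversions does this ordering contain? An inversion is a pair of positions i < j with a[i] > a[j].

Element-by-element contributions:
46 → 41, 39, 40, 27, 28, 19, 11, 16, 3, 2 → 10
41 → 39, 40, 27, 28, 19, 11, 16, 3, 2 → 9
39 → 27, 28, 19, 11, 16, 3, 2 → 7
40 → 27, 28, 19, 11, 16, 3, 2 → 7
27 → 19, 11, 16, 3, 2 → 5
28 → 19, 11, 16, 3, 2 → 5
19 → 11, 16, 3, 2 → 4
11 → 3, 2 → 2
16 → 3, 2 → 2
3 → 2 → 1
2 → none → 0
Sum: 10 + 9 + 7 + 7 + 5 + 5 + 4 + 2 + 2 + 1 + 0 = 52

There are 52 inversions.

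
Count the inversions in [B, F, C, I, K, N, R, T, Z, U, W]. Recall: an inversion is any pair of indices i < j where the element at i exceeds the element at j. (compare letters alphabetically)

3

Sweep left to right; for each value list the smaller values that follow it:
B: 0
F: 1
C: 0
I: 0
K: 0
N: 0
R: 0
T: 0
Z: 2
U: 0
W: 0
Sum: 0 + 1 + 0 + 0 + 0 + 0 + 0 + 0 + 2 + 0 + 0 = 3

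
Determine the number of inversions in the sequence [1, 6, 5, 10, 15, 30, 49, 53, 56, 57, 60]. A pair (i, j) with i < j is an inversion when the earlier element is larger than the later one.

There is 1 inversion.

Element-by-element contributions:
1 → none → 0
6 → 5 → 1
5 → none → 0
10 → none → 0
15 → none → 0
30 → none → 0
49 → none → 0
53 → none → 0
56 → none → 0
57 → none → 0
60 → none → 0
Sum: 0 + 1 + 0 + 0 + 0 + 0 + 0 + 0 + 0 + 0 + 0 = 1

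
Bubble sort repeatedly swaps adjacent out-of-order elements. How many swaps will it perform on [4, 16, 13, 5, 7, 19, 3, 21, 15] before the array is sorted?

Each adjacent swap fixes exactly one inversion, so the minimum swap count equals the number of inversions.
Count inversions — for each element, later elements that are smaller:
4: 3 → 1
16: 13, 5, 7, 3, 15 → 5
13: 5, 7, 3 → 3
5: 3 → 1
7: 3 → 1
19: 3, 15 → 2
3: none → 0
21: 15 → 1
15: none → 0
Total inversions: 1 + 5 + 3 + 1 + 1 + 2 + 0 + 1 + 0 = 14

14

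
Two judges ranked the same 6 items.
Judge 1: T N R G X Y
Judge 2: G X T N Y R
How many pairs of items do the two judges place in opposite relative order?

Assign each item its position (1..6) in the first ordering, then rewrite the second ordering as that position sequence:
positions: T→1, N→2, R→3, G→4, X→5, Y→6
second ordering as positions: [4, 5, 1, 2, 6, 3]
Discordant pairs = inversions in this position sequence.
4: 1, 2, 3 → 3
5: 1, 2, 3 → 3
1: 0
2: 0
6: 3 → 1
3: 0
Total: 3 + 3 + 0 + 0 + 1 + 0 = 7

7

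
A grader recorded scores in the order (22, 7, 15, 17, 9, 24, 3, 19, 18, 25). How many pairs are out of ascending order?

Element-by-element contributions:
22: 7
7: 1
15: 2
17: 2
9: 1
24: 3
3: 0
19: 1
18: 0
25: 0
Sum: 7 + 1 + 2 + 2 + 1 + 3 + 0 + 1 + 0 + 0 = 17

17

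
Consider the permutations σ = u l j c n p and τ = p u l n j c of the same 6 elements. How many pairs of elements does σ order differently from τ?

Assign each item its position (1..6) in the first ordering, then rewrite the second ordering as that position sequence:
positions: u→1, l→2, j→3, c→4, n→5, p→6
second ordering as positions: [6, 1, 2, 5, 3, 4]
Discordant pairs = inversions in this position sequence.
6: 1, 2, 5, 3, 4 → 5
1: 0
2: 0
5: 3, 4 → 2
3: 0
4: 0
Total: 5 + 0 + 0 + 2 + 0 + 0 = 7

7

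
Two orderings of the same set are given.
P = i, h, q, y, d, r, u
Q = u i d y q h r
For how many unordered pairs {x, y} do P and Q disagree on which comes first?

12

Assign each item its position (1..7) in the first ordering, then rewrite the second ordering as that position sequence:
positions: i→1, h→2, q→3, y→4, d→5, r→6, u→7
second ordering as positions: [7, 1, 5, 4, 3, 2, 6]
Discordant pairs = inversions in this position sequence.
7: 1, 5, 4, 3, 2, 6 → 6
1: 0
5: 4, 3, 2 → 3
4: 3, 2 → 2
3: 2 → 1
2: 0
6: 0
Total: 6 + 0 + 3 + 2 + 1 + 0 + 0 = 12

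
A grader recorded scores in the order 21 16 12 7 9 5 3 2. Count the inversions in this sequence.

27 inversions

Sweep left to right; for each value list the smaller values that follow it:
21 → 16, 12, 7, 9, 5, 3, 2 → 7
16 → 12, 7, 9, 5, 3, 2 → 6
12 → 7, 9, 5, 3, 2 → 5
7 → 5, 3, 2 → 3
9 → 5, 3, 2 → 3
5 → 3, 2 → 2
3 → 2 → 1
2 → none → 0
Sum: 7 + 6 + 5 + 3 + 3 + 2 + 1 + 0 = 27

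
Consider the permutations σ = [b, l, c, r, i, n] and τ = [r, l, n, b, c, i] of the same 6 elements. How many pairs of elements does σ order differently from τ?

Assign each item its position (1..6) in the first ordering, then rewrite the second ordering as that position sequence:
positions: b→1, l→2, c→3, r→4, i→5, n→6
second ordering as positions: [4, 2, 6, 1, 3, 5]
Discordant pairs = inversions in this position sequence.
4: 2, 1, 3 → 3
2: 1 → 1
6: 1, 3, 5 → 3
1: 0
3: 0
5: 0
Total: 3 + 1 + 3 + 0 + 0 + 0 = 7

7 discordant pairs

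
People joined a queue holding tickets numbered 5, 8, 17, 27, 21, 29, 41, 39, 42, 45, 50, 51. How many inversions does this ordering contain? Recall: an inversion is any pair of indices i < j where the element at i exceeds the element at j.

Count, for each position, how many later elements it exceeds:
5: 0
8: 0
17: 0
27: 1
21: 0
29: 0
41: 1
39: 0
42: 0
45: 0
50: 0
51: 0
Sum: 0 + 0 + 0 + 1 + 0 + 0 + 1 + 0 + 0 + 0 + 0 + 0 = 2

Inversions: 2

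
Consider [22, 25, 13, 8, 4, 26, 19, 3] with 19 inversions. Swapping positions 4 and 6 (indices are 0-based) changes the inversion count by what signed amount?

Positions 4 and 6 hold 4 and 19; after swapping, the array is [22, 25, 13, 8, 19, 26, 4, 3].
Sweep left to right; for each value list the smaller values that follow it:
22 → 13, 8, 19, 4, 3 → 5
25 → 13, 8, 19, 4, 3 → 5
13 → 8, 4, 3 → 3
8 → 4, 3 → 2
19 → 4, 3 → 2
26 → 4, 3 → 2
4 → 3 → 1
3 → none → 0
Sum: 5 + 5 + 3 + 2 + 2 + 2 + 1 + 0 = 20
Change: 20 − 19 = +1

+1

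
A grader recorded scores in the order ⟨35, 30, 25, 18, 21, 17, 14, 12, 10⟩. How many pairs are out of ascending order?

35

For each element, count later entries that are smaller:
35 → 30, 25, 18, 21, 17, 14, 12, 10 → 8
30 → 25, 18, 21, 17, 14, 12, 10 → 7
25 → 18, 21, 17, 14, 12, 10 → 6
18 → 17, 14, 12, 10 → 4
21 → 17, 14, 12, 10 → 4
17 → 14, 12, 10 → 3
14 → 12, 10 → 2
12 → 10 → 1
10 → none → 0
Sum: 8 + 7 + 6 + 4 + 4 + 3 + 2 + 1 + 0 = 35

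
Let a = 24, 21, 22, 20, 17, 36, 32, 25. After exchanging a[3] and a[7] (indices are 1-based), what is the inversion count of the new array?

Inversions: 13

Positions 3 and 7 hold 22 and 32; after swapping, the array is [24, 21, 32, 20, 17, 36, 22, 25].
Sweep left to right; for each value list the smaller values that follow it:
24: 4
21: 2
32: 4
20: 1
17: 0
36: 2
22: 0
25: 0
Sum: 4 + 2 + 4 + 1 + 0 + 2 + 0 + 0 = 13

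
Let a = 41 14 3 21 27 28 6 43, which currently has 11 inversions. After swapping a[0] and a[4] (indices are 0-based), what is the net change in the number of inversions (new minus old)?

Positions 0 and 4 hold 41 and 27; after swapping, the array is [27, 14, 3, 21, 41, 28, 6, 43].
Element-by-element contributions:
27 → 14, 3, 21, 6 → 4
14 → 3, 6 → 2
3 → none → 0
21 → 6 → 1
41 → 28, 6 → 2
28 → 6 → 1
6 → none → 0
43 → none → 0
Sum: 4 + 2 + 0 + 1 + 2 + 1 + 0 + 0 = 10
Change: 10 − 11 = -1

-1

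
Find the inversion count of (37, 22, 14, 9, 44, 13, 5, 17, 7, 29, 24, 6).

For each element, count later entries that are smaller:
37 → 22, 14, 9, 13, 5, 17, 7, 29, 24, 6 → 10
22 → 14, 9, 13, 5, 17, 7, 6 → 7
14 → 9, 13, 5, 7, 6 → 5
9 → 5, 7, 6 → 3
44 → 13, 5, 17, 7, 29, 24, 6 → 7
13 → 5, 7, 6 → 3
5 → none → 0
17 → 7, 6 → 2
7 → 6 → 1
29 → 24, 6 → 2
24 → 6 → 1
6 → none → 0
Sum: 10 + 7 + 5 + 3 + 7 + 3 + 0 + 2 + 1 + 2 + 1 + 0 = 41

41 inversions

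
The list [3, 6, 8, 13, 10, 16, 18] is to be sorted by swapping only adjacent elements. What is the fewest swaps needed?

Minimum adjacent swaps = number of inversions (each swap of adjacent out-of-order elements removes one inversion and no swap can remove more).
Count inversions — for each element, later elements that are smaller:
3: none → 0
6: none → 0
8: none → 0
13: 10 → 1
10: none → 0
16: none → 0
18: none → 0
Total inversions: 0 + 0 + 0 + 1 + 0 + 0 + 0 = 1

1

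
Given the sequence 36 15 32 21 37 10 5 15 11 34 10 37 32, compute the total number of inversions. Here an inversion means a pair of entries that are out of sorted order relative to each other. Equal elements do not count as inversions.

39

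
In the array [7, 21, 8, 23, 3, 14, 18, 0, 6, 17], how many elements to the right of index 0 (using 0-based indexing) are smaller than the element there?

The element at index 0 is 7.
Elements after it: 21, 8, 23, 3, 14, 18, 0, 6, 17
Those smaller than 7: 3, 0, 6

3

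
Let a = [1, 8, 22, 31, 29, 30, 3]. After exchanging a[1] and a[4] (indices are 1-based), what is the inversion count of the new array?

12 inversions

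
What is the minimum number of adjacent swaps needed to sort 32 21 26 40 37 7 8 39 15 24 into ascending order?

25 adjacent swaps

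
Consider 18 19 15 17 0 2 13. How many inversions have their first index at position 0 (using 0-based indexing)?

5 such elements

The element at index 0 is 18.
Elements after it: 19, 15, 17, 0, 2, 13
Those smaller than 18: 15, 17, 0, 2, 13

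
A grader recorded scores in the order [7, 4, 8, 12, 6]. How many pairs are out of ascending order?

4

Listing every pair i<j with a[i]>a[j] (using 1-based positions):
(1,2): 7 > 4
(1,5): 7 > 6
(3,5): 8 > 6
(4,5): 12 > 6
That's 4 pairs.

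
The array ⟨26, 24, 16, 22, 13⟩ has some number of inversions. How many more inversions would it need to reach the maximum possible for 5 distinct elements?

Maximum inversions for 5 distinct elements is C(5, 2) = 5·4/2 = 10.
Current inversions — for each element, count later smaller elements:
26: 4
24: 3
16: 1
22: 1
13: 0
Current total: 4 + 3 + 1 + 1 + 0 = 9
Shortfall: 10 − 9 = 1

1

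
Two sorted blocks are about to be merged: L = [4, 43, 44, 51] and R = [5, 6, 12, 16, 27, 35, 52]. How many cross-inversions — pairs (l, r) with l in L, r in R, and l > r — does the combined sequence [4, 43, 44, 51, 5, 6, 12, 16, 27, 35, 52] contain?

Take each right-half value and tally the left-half values above it:
r = 5: 43, 44, 51 → 3
r = 6: 43, 44, 51 → 3
r = 12: 43, 44, 51 → 3
r = 16: 43, 44, 51 → 3
r = 27: 43, 44, 51 → 3
r = 35: 43, 44, 51 → 3
r = 52: none → 0
Cross-inversions: 3 + 3 + 3 + 3 + 3 + 3 + 0 = 18

Cross-inversions: 18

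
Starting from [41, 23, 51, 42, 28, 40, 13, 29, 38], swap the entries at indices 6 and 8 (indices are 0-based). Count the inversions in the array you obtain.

Inversions: 25

Positions 6 and 8 hold 13 and 38; after swapping, the array is [41, 23, 51, 42, 28, 40, 38, 29, 13].
For each element, count later entries that are smaller:
41 → 23, 28, 40, 38, 29, 13 → 6
23 → 13 → 1
51 → 42, 28, 40, 38, 29, 13 → 6
42 → 28, 40, 38, 29, 13 → 5
28 → 13 → 1
40 → 38, 29, 13 → 3
38 → 29, 13 → 2
29 → 13 → 1
13 → none → 0
Sum: 6 + 1 + 6 + 5 + 1 + 3 + 2 + 1 + 0 = 25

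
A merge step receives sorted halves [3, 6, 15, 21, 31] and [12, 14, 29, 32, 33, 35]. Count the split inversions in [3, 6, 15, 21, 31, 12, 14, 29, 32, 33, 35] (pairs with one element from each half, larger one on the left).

7

Count, for every r in R, how many entries of L exceed r:
r = 12: 15, 21, 31 → 3
r = 14: 15, 21, 31 → 3
r = 29: 31 → 1
r = 32: none → 0
r = 33: none → 0
r = 35: none → 0
Cross-inversions: 3 + 3 + 1 + 0 + 0 + 0 = 7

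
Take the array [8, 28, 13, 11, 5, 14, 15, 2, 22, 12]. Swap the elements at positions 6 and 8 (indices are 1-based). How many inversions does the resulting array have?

Positions 6 and 8 hold 14 and 2; after swapping, the array is [8, 28, 13, 11, 5, 2, 15, 14, 22, 12].
For each element, count later entries that are smaller:
8 → 5, 2 → 2
28 → 13, 11, 5, 2, 15, 14, 22, 12 → 8
13 → 11, 5, 2, 12 → 4
11 → 5, 2 → 2
5 → 2 → 1
2 → none → 0
15 → 14, 12 → 2
14 → 12 → 1
22 → 12 → 1
12 → none → 0
Sum: 2 + 8 + 4 + 2 + 1 + 0 + 2 + 1 + 1 + 0 = 21

21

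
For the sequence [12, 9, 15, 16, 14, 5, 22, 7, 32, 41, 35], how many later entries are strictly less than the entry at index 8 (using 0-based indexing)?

0

The element at index 8 is 32.
Elements after it: 41, 35
None of them are smaller than 32.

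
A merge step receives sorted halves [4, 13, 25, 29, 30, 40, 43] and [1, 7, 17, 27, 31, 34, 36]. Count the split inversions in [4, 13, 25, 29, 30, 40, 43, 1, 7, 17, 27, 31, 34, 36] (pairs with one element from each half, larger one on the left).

Count, for every r in R, how many entries of L exceed r:
r = 1: 4, 13, 25, 29, 30, 40, 43 → 7
r = 7: 13, 25, 29, 30, 40, 43 → 6
r = 17: 25, 29, 30, 40, 43 → 5
r = 27: 29, 30, 40, 43 → 4
r = 31: 40, 43 → 2
r = 34: 40, 43 → 2
r = 36: 40, 43 → 2
Cross-inversions: 7 + 6 + 5 + 4 + 2 + 2 + 2 = 28

28 cross-inversions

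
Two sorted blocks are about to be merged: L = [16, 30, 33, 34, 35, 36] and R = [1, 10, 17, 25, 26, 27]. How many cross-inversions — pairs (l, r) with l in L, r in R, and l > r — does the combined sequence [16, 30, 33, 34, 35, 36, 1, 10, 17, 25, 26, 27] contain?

32 split inversions

Count, for every r in R, how many entries of L exceed r:
r = 1: 16, 30, 33, 34, 35, 36 → 6
r = 10: 16, 30, 33, 34, 35, 36 → 6
r = 17: 30, 33, 34, 35, 36 → 5
r = 25: 30, 33, 34, 35, 36 → 5
r = 26: 30, 33, 34, 35, 36 → 5
r = 27: 30, 33, 34, 35, 36 → 5
Cross-inversions: 6 + 6 + 5 + 5 + 5 + 5 = 32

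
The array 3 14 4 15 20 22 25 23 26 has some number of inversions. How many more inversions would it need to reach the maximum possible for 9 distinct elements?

Maximum inversions for 9 distinct elements is C(9, 2) = 9·8/2 = 36.
Current inversions — for each element, count later smaller elements:
3: 0
14: 1
4: 0
15: 0
20: 0
22: 0
25: 1
23: 0
26: 0
Current total: 0 + 1 + 0 + 0 + 0 + 0 + 1 + 0 + 0 = 2
Shortfall: 36 − 2 = 34

34 inversions short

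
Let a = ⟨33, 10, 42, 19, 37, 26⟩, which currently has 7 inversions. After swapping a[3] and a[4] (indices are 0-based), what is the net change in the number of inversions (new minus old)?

+1

Positions 3 and 4 hold 19 and 37; after swapping, the array is [33, 10, 42, 37, 19, 26].
Element-by-element contributions:
33 → 10, 19, 26 → 3
10 → none → 0
42 → 37, 19, 26 → 3
37 → 19, 26 → 2
19 → none → 0
26 → none → 0
Sum: 3 + 0 + 3 + 2 + 0 + 0 = 8
Change: 8 − 7 = +1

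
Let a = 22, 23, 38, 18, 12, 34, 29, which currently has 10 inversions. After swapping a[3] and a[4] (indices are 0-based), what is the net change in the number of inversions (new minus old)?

Positions 3 and 4 hold 18 and 12; after swapping, the array is [22, 23, 38, 12, 18, 34, 29].
For each element, count later entries that are smaller:
22: 2
23: 2
38: 4
12: 0
18: 0
34: 1
29: 0
Sum: 2 + 2 + 4 + 0 + 0 + 1 + 0 = 9
Change: 9 − 10 = -1

-1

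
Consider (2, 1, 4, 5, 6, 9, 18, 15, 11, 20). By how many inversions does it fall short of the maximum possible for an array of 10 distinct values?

41

Maximum inversions for 10 distinct elements is C(10, 2) = 10·9/2 = 45.
Current inversions — for each element, count later smaller elements:
2: 1
1: 0
4: 0
5: 0
6: 0
9: 0
18: 2
15: 1
11: 0
20: 0
Current total: 1 + 0 + 0 + 0 + 0 + 0 + 2 + 1 + 0 + 0 = 4
Shortfall: 45 − 4 = 41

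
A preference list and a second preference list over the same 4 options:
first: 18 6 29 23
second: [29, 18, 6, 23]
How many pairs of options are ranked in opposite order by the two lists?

Assign each item its position (1..4) in the first ordering, then rewrite the second ordering as that position sequence:
positions: 18→1, 6→2, 29→3, 23→4
second ordering as positions: [3, 1, 2, 4]
Discordant pairs = inversions in this position sequence.
3: 1, 2 → 2
1: 0
2: 0
4: 0
Total: 2 + 0 + 0 + 0 = 2

There are 2 pairs.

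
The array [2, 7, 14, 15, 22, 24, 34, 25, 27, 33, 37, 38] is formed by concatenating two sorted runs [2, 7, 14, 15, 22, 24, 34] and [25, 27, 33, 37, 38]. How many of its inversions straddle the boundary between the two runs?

3 split inversions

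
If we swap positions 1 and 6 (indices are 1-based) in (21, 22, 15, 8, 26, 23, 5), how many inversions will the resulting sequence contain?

15

Positions 1 and 6 hold 21 and 23; after swapping, the array is [23, 22, 15, 8, 26, 21, 5].
Count, for each position, how many later elements it exceeds:
23 → 22, 15, 8, 21, 5 → 5
22 → 15, 8, 21, 5 → 4
15 → 8, 5 → 2
8 → 5 → 1
26 → 21, 5 → 2
21 → 5 → 1
5 → none → 0
Sum: 5 + 4 + 2 + 1 + 2 + 1 + 0 = 15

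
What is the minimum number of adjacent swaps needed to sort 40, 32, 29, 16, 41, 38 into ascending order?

Each adjacent swap fixes exactly one inversion, so the minimum swap count equals the number of inversions.
Count inversions — for each element, later elements that are smaller:
40: 32, 29, 16, 38 → 4
32: 29, 16 → 2
29: 16 → 1
16: none → 0
41: 38 → 1
38: none → 0
Total inversions: 4 + 2 + 1 + 0 + 1 + 0 = 8

8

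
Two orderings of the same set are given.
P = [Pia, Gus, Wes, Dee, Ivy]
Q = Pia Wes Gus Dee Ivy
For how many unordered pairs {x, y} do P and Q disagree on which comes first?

Assign each item its position (1..5) in the first ordering, then rewrite the second ordering as that position sequence:
positions: Pia→1, Gus→2, Wes→3, Dee→4, Ivy→5
second ordering as positions: [1, 3, 2, 4, 5]
Discordant pairs = inversions in this position sequence.
1: 0
3: 2 → 1
2: 0
4: 0
5: 0
Total: 0 + 1 + 0 + 0 + 0 = 1

1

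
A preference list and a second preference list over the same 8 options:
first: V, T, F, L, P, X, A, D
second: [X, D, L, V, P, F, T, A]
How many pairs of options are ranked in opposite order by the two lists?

17

Assign each item its position (1..8) in the first ordering, then rewrite the second ordering as that position sequence:
positions: V→1, T→2, F→3, L→4, P→5, X→6, A→7, D→8
second ordering as positions: [6, 8, 4, 1, 5, 3, 2, 7]
Discordant pairs = inversions in this position sequence.
6: 4, 1, 5, 3, 2 → 5
8: 4, 1, 5, 3, 2, 7 → 6
4: 1, 3, 2 → 3
1: 0
5: 3, 2 → 2
3: 2 → 1
2: 0
7: 0
Total: 5 + 6 + 3 + 0 + 2 + 1 + 0 + 0 = 17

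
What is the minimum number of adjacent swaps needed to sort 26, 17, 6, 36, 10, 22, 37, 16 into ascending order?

The minimum number of adjacent swaps to sort an array equals its inversion count, since every such swap removes exactly one inversion.
Count inversions — for each element, later elements that are smaller:
26: 17, 6, 10, 22, 16 → 5
17: 6, 10, 16 → 3
6: none → 0
36: 10, 22, 16 → 3
10: none → 0
22: 16 → 1
37: 16 → 1
16: none → 0
Total inversions: 5 + 3 + 0 + 3 + 0 + 1 + 1 + 0 = 13

13 adjacent swaps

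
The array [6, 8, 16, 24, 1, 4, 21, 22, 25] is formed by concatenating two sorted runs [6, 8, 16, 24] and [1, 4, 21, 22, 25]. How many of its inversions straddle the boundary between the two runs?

Take each right-half value and tally the left-half values above it:
r = 1: 6, 8, 16, 24 → 4
r = 4: 6, 8, 16, 24 → 4
r = 21: 24 → 1
r = 22: 24 → 1
r = 25: none → 0
Cross-inversions: 4 + 4 + 1 + 1 + 0 = 10

10 split inversions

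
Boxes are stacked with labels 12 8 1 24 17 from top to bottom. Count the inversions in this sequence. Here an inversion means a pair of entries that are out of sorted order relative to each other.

4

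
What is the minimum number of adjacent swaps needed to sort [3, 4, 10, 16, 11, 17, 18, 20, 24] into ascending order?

1 swap

The minimum number of adjacent swaps to sort an array equals its inversion count, since every such swap removes exactly one inversion.
Count inversions — for each element, later elements that are smaller:
3: none → 0
4: none → 0
10: none → 0
16: 11 → 1
11: none → 0
17: none → 0
18: none → 0
20: none → 0
24: none → 0
Total inversions: 0 + 0 + 0 + 1 + 0 + 0 + 0 + 0 + 0 = 1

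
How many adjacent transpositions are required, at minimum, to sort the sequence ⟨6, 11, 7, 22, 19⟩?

Each adjacent swap fixes exactly one inversion, so the minimum swap count equals the number of inversions.
Count inversions — for each element, later elements that are smaller:
6: none → 0
11: 7 → 1
7: none → 0
22: 19 → 1
19: none → 0
Total inversions: 0 + 1 + 0 + 1 + 0 = 2

2 adjacent swaps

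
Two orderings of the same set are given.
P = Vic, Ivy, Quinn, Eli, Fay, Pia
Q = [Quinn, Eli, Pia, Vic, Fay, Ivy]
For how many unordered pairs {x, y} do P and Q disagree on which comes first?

Assign each item its position (1..6) in the first ordering, then rewrite the second ordering as that position sequence:
positions: Vic→1, Ivy→2, Quinn→3, Eli→4, Fay→5, Pia→6
second ordering as positions: [3, 4, 6, 1, 5, 2]
Discordant pairs = inversions in this position sequence.
3: 1, 2 → 2
4: 1, 2 → 2
6: 1, 5, 2 → 3
1: 0
5: 2 → 1
2: 0
Total: 2 + 2 + 3 + 0 + 1 + 0 = 8

8 disagreeing pairs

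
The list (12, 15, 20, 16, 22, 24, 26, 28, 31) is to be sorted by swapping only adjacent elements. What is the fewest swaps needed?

1

Minimum adjacent swaps = number of inversions (each swap of adjacent out-of-order elements removes one inversion and no swap can remove more).
Count inversions — for each element, later elements that are smaller:
12: none → 0
15: none → 0
20: 16 → 1
16: none → 0
22: none → 0
24: none → 0
26: none → 0
28: none → 0
31: none → 0
Total inversions: 0 + 0 + 1 + 0 + 0 + 0 + 0 + 0 + 0 = 1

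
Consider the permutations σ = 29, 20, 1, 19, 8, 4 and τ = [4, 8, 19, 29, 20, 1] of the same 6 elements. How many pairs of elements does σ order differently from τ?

12

Assign each item its position (1..6) in the first ordering, then rewrite the second ordering as that position sequence:
positions: 29→1, 20→2, 1→3, 19→4, 8→5, 4→6
second ordering as positions: [6, 5, 4, 1, 2, 3]
Discordant pairs = inversions in this position sequence.
6: 5, 4, 1, 2, 3 → 5
5: 4, 1, 2, 3 → 4
4: 1, 2, 3 → 3
1: 0
2: 0
3: 0
Total: 5 + 4 + 3 + 0 + 0 + 0 = 12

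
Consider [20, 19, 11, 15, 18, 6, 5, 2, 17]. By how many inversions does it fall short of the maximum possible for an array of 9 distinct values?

8

Maximum inversions for 9 distinct elements is C(9, 2) = 9·8/2 = 36.
Current inversions — for each element, count later smaller elements:
20: 8
19: 7
11: 3
15: 3
18: 4
6: 2
5: 1
2: 0
17: 0
Current total: 8 + 7 + 3 + 3 + 4 + 2 + 1 + 0 + 0 = 28
Shortfall: 36 − 28 = 8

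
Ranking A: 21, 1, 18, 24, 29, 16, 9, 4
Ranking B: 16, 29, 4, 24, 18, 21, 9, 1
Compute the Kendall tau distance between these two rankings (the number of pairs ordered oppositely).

Assign each item its position (1..8) in the first ordering, then rewrite the second ordering as that position sequence:
positions: 21→1, 1→2, 18→3, 24→4, 29→5, 16→6, 9→7, 4→8
second ordering as positions: [6, 5, 8, 4, 3, 1, 7, 2]
Discordant pairs = inversions in this position sequence.
6: 5, 4, 3, 1, 2 → 5
5: 4, 3, 1, 2 → 4
8: 4, 3, 1, 7, 2 → 5
4: 3, 1, 2 → 3
3: 1, 2 → 2
1: 0
7: 2 → 1
2: 0
Total: 5 + 4 + 5 + 3 + 2 + 0 + 1 + 0 = 20

20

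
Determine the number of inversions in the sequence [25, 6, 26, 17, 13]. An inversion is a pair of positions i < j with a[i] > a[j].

6

Listing every pair i<j with a[i]>a[j] (using 0-based positions):
(0,1): 25 > 6
(0,3): 25 > 17
(0,4): 25 > 13
(2,3): 26 > 17
(2,4): 26 > 13
(3,4): 17 > 13
That's 6 pairs.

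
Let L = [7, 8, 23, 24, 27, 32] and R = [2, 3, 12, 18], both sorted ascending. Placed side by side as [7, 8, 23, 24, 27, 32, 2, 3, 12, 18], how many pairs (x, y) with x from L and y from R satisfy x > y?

20 split inversions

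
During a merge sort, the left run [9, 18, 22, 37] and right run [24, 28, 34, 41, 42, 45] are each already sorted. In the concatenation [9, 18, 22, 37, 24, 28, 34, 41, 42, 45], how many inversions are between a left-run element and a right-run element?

3

For each element r of the right run, count left-run elements greater than r:
r = 24: 37 → 1
r = 28: 37 → 1
r = 34: 37 → 1
r = 41: none → 0
r = 42: none → 0
r = 45: none → 0
Cross-inversions: 1 + 1 + 1 + 0 + 0 + 0 = 3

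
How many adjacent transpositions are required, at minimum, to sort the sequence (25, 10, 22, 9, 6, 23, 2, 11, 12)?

Minimum adjacent swaps = number of inversions (each swap of adjacent out-of-order elements removes one inversion and no swap can remove more).
Count inversions — for each element, later elements that are smaller:
25: 10, 22, 9, 6, 23, 2, 11, 12 → 8
10: 9, 6, 2 → 3
22: 9, 6, 2, 11, 12 → 5
9: 6, 2 → 2
6: 2 → 1
23: 2, 11, 12 → 3
2: none → 0
11: none → 0
12: none → 0
Total inversions: 8 + 3 + 5 + 2 + 1 + 3 + 0 + 0 + 0 = 22

22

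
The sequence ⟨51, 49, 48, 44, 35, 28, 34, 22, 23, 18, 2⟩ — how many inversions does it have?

53 out-of-order pairs

Sweep left to right; for each value list the smaller values that follow it:
51 → 49, 48, 44, 35, 28, 34, 22, 23, 18, 2 → 10
49 → 48, 44, 35, 28, 34, 22, 23, 18, 2 → 9
48 → 44, 35, 28, 34, 22, 23, 18, 2 → 8
44 → 35, 28, 34, 22, 23, 18, 2 → 7
35 → 28, 34, 22, 23, 18, 2 → 6
28 → 22, 23, 18, 2 → 4
34 → 22, 23, 18, 2 → 4
22 → 18, 2 → 2
23 → 18, 2 → 2
18 → 2 → 1
2 → none → 0
Sum: 10 + 9 + 8 + 7 + 6 + 4 + 4 + 2 + 2 + 1 + 0 = 53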